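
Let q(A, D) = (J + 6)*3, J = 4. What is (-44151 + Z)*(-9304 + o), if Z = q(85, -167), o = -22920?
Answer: 1421755104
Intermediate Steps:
q(A, D) = 30 (q(A, D) = (4 + 6)*3 = 10*3 = 30)
Z = 30
(-44151 + Z)*(-9304 + o) = (-44151 + 30)*(-9304 - 22920) = -44121*(-32224) = 1421755104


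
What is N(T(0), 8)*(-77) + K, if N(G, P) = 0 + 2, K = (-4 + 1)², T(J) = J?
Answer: -145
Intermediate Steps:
K = 9 (K = (-3)² = 9)
N(G, P) = 2
N(T(0), 8)*(-77) + K = 2*(-77) + 9 = -154 + 9 = -145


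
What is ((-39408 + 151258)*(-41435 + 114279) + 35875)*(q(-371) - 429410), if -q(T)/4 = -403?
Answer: -3485542930970450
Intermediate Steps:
q(T) = 1612 (q(T) = -4*(-403) = 1612)
((-39408 + 151258)*(-41435 + 114279) + 35875)*(q(-371) - 429410) = ((-39408 + 151258)*(-41435 + 114279) + 35875)*(1612 - 429410) = (111850*72844 + 35875)*(-427798) = (8147601400 + 35875)*(-427798) = 8147637275*(-427798) = -3485542930970450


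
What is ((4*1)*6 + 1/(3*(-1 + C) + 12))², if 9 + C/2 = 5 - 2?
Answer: 418609/729 ≈ 574.22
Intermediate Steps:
C = -12 (C = -18 + 2*(5 - 2) = -18 + 2*3 = -18 + 6 = -12)
((4*1)*6 + 1/(3*(-1 + C) + 12))² = ((4*1)*6 + 1/(3*(-1 - 12) + 12))² = (4*6 + 1/(3*(-13) + 12))² = (24 + 1/(-39 + 12))² = (24 + 1/(-27))² = (24 - 1/27)² = (647/27)² = 418609/729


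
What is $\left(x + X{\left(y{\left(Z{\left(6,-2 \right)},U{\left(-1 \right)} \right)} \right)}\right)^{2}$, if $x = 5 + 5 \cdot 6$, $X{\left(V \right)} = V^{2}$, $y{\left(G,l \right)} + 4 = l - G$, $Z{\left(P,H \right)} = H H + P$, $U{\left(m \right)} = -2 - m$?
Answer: $67600$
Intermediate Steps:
$Z{\left(P,H \right)} = P + H^{2}$ ($Z{\left(P,H \right)} = H^{2} + P = P + H^{2}$)
$y{\left(G,l \right)} = -4 + l - G$ ($y{\left(G,l \right)} = -4 - \left(G - l\right) = -4 + l - G$)
$x = 35$ ($x = 5 + 30 = 35$)
$\left(x + X{\left(y{\left(Z{\left(6,-2 \right)},U{\left(-1 \right)} \right)} \right)}\right)^{2} = \left(35 + \left(-4 - 1 - \left(6 + \left(-2\right)^{2}\right)\right)^{2}\right)^{2} = \left(35 + \left(-4 + \left(-2 + 1\right) - \left(6 + 4\right)\right)^{2}\right)^{2} = \left(35 + \left(-4 - 1 - 10\right)^{2}\right)^{2} = \left(35 + \left(-15\right)^{2}\right)^{2} = \left(35 + 225\right)^{2} = 260^{2} = 67600$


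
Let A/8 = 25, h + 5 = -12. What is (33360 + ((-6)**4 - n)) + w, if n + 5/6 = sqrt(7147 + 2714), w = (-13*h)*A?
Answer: 473141/6 - sqrt(9861) ≈ 78758.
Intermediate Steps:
h = -17 (h = -5 - 12 = -17)
A = 200 (A = 8*25 = 200)
w = 44200 (w = -13*(-17)*200 = 221*200 = 44200)
n = -5/6 + sqrt(9861) (n = -5/6 + sqrt(7147 + 2714) = -5/6 + sqrt(9861) ≈ 98.469)
(33360 + ((-6)**4 - n)) + w = (33360 + ((-6)**4 - (-5/6 + sqrt(9861)))) + 44200 = (33360 + (1296 + (5/6 - sqrt(9861)))) + 44200 = (33360 + (7781/6 - sqrt(9861))) + 44200 = (207941/6 - sqrt(9861)) + 44200 = 473141/6 - sqrt(9861)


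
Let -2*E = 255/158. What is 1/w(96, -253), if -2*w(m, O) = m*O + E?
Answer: 632/7675263 ≈ 8.2342e-5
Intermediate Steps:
E = -255/316 (E = -255/(2*158) = -½*255/158 = -255/316 ≈ -0.80696)
w(m, O) = 255/632 - O*m/2 (w(m, O) = -(m*O - 255/316)/2 = -(O*m - 255/316)/2 = -(-255/316 + O*m)/2 = 255/632 - O*m/2)
1/w(96, -253) = 1/(255/632 - ½*(-253)*96) = 1/(255/632 + 12144) = 1/(7675263/632) = 632/7675263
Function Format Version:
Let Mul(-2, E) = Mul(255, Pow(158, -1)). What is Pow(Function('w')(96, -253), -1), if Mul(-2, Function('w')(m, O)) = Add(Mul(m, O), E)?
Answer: Rational(632, 7675263) ≈ 8.2342e-5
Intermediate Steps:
E = Rational(-255, 316) (E = Mul(Rational(-1, 2), Mul(255, Pow(158, -1))) = Mul(Rational(-1, 2), Mul(255, Rational(1, 158))) = Mul(Rational(-1, 2), Rational(255, 158)) = Rational(-255, 316) ≈ -0.80696)
Function('w')(m, O) = Add(Rational(255, 632), Mul(Rational(-1, 2), O, m)) (Function('w')(m, O) = Mul(Rational(-1, 2), Add(Mul(m, O), Rational(-255, 316))) = Mul(Rational(-1, 2), Add(Mul(O, m), Rational(-255, 316))) = Mul(Rational(-1, 2), Add(Rational(-255, 316), Mul(O, m))) = Add(Rational(255, 632), Mul(Rational(-1, 2), O, m)))
Pow(Function('w')(96, -253), -1) = Pow(Add(Rational(255, 632), Mul(Rational(-1, 2), -253, 96)), -1) = Pow(Add(Rational(255, 632), 12144), -1) = Pow(Rational(7675263, 632), -1) = Rational(632, 7675263)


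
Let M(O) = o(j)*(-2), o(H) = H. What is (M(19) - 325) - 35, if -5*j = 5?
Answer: -358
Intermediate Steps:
j = -1 (j = -⅕*5 = -1)
M(O) = 2 (M(O) = -1*(-2) = 2)
(M(19) - 325) - 35 = (2 - 325) - 35 = -323 - 35 = -358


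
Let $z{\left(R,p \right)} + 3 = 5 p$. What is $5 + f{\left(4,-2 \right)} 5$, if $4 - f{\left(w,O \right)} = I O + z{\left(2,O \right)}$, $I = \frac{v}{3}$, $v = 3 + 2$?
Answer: $\frac{320}{3} \approx 106.67$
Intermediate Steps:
$v = 5$
$z{\left(R,p \right)} = -3 + 5 p$
$I = \frac{5}{3} \approx 1.6667$
$f{\left(w,O \right)} = 7 - \frac{20 O}{3}$ ($f{\left(w,O \right)} = 4 - \left(\frac{5 O}{3} + \left(-3 + 5 O\right)\right) = 4 - \left(-3 + \frac{20 O}{3}\right) = 7 - \frac{20 O}{3}$)
$5 + f{\left(4,-2 \right)} 5 = 5 + \left(7 - - \frac{40}{3}\right) 5 = 5 + \left(7 + \frac{40}{3}\right) 5 = 5 + \frac{61}{3} \cdot 5 = 5 + \frac{305}{3} = \frac{320}{3}$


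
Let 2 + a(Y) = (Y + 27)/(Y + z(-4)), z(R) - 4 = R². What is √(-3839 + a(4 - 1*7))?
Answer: I*√1109641/17 ≈ 61.964*I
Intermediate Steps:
z(R) = 4 + R²
a(Y) = -2 + (27 + Y)/(20 + Y) (a(Y) = -2 + (Y + 27)/(Y + (4 + (-4)²)) = -2 + (27 + Y)/(Y + (4 + 16)) = -2 + (27 + Y)/(Y + 20) = -2 + (27 + Y)/(20 + Y))
√(-3839 + a(4 - 1*7)) = √(-3839 + (-13 - (4 - 1*7))/(20 + (4 - 1*7))) = √(-3839 + (-13 - (4 - 7))/(20 + (4 - 7))) = √(-3839 + (-13 - 1*(-3))/(20 - 3)) = √(-3839 + (-13 + 3)/17) = √(-3839 + (1/17)*(-10)) = √(-3839 - 10/17) = √(-65273/17) = I*√1109641/17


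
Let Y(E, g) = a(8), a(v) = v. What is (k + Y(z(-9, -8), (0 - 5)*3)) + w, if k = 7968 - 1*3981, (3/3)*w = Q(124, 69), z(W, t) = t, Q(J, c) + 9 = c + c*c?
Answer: 8816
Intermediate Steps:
Q(J, c) = -9 + c + c² (Q(J, c) = -9 + (c + c*c) = -9 + (c + c²) = -9 + c + c²)
Y(E, g) = 8
w = 4821 (w = -9 + 69 + 69² = -9 + 69 + 4761 = 4821)
k = 3987 (k = 7968 - 3981 = 3987)
(k + Y(z(-9, -8), (0 - 5)*3)) + w = (3987 + 8) + 4821 = 3995 + 4821 = 8816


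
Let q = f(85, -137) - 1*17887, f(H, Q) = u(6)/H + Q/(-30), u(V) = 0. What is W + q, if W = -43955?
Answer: -1855123/30 ≈ -61837.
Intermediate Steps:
f(H, Q) = -Q/30 (f(H, Q) = 0/H + Q/(-30) = 0 + Q*(-1/30) = 0 - Q/30 = -Q/30)
q = -536473/30 (q = -1/30*(-137) - 1*17887 = 137/30 - 17887 = -536473/30 ≈ -17882.)
W + q = -43955 - 536473/30 = -1855123/30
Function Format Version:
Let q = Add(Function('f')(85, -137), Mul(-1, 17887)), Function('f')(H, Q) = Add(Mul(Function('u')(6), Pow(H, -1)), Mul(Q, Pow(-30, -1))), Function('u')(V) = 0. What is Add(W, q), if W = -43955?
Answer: Rational(-1855123, 30) ≈ -61837.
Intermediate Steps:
Function('f')(H, Q) = Mul(Rational(-1, 30), Q) (Function('f')(H, Q) = Add(Mul(0, Pow(H, -1)), Mul(Q, Pow(-30, -1))) = Add(0, Mul(Q, Rational(-1, 30))) = Add(0, Mul(Rational(-1, 30), Q)) = Mul(Rational(-1, 30), Q))
q = Rational(-536473, 30) (q = Add(Mul(Rational(-1, 30), -137), Mul(-1, 17887)) = Add(Rational(137, 30), -17887) = Rational(-536473, 30) ≈ -17882.)
Add(W, q) = Add(-43955, Rational(-536473, 30)) = Rational(-1855123, 30)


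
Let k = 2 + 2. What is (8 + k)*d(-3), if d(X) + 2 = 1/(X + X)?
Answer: -26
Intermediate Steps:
d(X) = -2 + 1/(2*X) (d(X) = -2 + 1/(X + X) = -2 + 1/(2*X))
k = 4
(8 + k)*d(-3) = (8 + 4)*(-2 + (½)/(-3)) = 12*(-2 + (½)*(-⅓)) = 12*(-2 - ⅙) = 12*(-13/6) = -26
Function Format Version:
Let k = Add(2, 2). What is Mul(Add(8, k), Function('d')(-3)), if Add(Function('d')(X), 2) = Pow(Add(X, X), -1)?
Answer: -26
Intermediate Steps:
Function('d')(X) = Add(-2, Mul(Rational(1, 2), Pow(X, -1))) (Function('d')(X) = Add(-2, Pow(Add(X, X), -1)) = Add(-2, Pow(Mul(2, X), -1)) = Add(-2, Mul(Rational(1, 2), Pow(X, -1))))
k = 4
Mul(Add(8, k), Function('d')(-3)) = Mul(Add(8, 4), Add(-2, Mul(Rational(1, 2), Pow(-3, -1)))) = Mul(12, Add(-2, Mul(Rational(1, 2), Rational(-1, 3)))) = Mul(12, Add(-2, Rational(-1, 6))) = Mul(12, Rational(-13, 6)) = -26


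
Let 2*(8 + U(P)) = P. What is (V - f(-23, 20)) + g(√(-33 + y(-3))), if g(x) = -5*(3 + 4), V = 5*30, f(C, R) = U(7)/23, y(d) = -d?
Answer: 5299/46 ≈ 115.20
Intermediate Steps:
U(P) = -8 + P/2
f(C, R) = -9/46 (f(C, R) = (-8 + (½)*7)/23 = (-8 + 7/2)*(1/23) = -9/2*1/23 = -9/46)
V = 150
g(x) = -35 (g(x) = -5*7 = -35)
(V - f(-23, 20)) + g(√(-33 + y(-3))) = (150 - 1*(-9/46)) - 35 = (150 + 9/46) - 35 = 6909/46 - 35 = 5299/46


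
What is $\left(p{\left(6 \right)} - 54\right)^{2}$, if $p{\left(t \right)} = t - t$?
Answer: $2916$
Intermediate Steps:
$p{\left(t \right)} = 0$
$\left(p{\left(6 \right)} - 54\right)^{2} = \left(0 - 54\right)^{2} = \left(-54\right)^{2} = 2916$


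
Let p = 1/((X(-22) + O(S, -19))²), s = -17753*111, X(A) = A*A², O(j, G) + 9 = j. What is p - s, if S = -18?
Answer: 224559017379376/113955625 ≈ 1.9706e+6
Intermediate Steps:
O(j, G) = -9 + j
X(A) = A³
s = -1970583
p = 1/113955625 (p = 1/(((-22)³ + (-9 - 18))²) = 1/((-10648 - 27)²) = 1/((-10675)²) = 1/113955625 ≈ 8.7753e-9)
p - s = 1/113955625 - 1*(-1970583) = 1/113955625 + 1970583 = 224559017379376/113955625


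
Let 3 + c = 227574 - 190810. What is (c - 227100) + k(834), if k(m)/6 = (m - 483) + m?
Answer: -183229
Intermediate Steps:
k(m) = -2898 + 12*m (k(m) = 6*((m - 483) + m) = 6*((-483 + m) + m) = 6*(-483 + 2*m) = -2898 + 12*m)
c = 36761 (c = -3 + (227574 - 190810) = -3 + 36764 = 36761)
(c - 227100) + k(834) = (36761 - 227100) + (-2898 + 12*834) = -190339 + (-2898 + 10008) = -190339 + 7110 = -183229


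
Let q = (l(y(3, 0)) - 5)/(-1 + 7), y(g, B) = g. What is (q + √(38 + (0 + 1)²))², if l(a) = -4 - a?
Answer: (2 - √39)² ≈ 18.020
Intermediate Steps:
q = -2 (q = ((-4 - 1*3) - 5)/(-1 + 7) = ((-4 - 3) - 5)/6 = (-7 - 5)*(⅙) = -12*⅙ = -2)
(q + √(38 + (0 + 1)²))² = (-2 + √(38 + (0 + 1)²))² = (-2 + √(38 + 1²))² = (-2 + √(38 + 1))² = (-2 + √39)²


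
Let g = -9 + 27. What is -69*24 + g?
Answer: -1638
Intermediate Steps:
g = 18
-69*24 + g = -69*24 + 18 = -1656 + 18 = -1638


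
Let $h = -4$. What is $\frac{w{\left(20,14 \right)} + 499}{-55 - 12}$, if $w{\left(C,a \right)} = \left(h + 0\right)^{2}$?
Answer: $- \frac{515}{67} \approx -7.6866$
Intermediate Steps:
$w{\left(C,a \right)} = 16$ ($w{\left(C,a \right)} = \left(-4 + 0\right)^{2} = \left(-4\right)^{2} = 16$)
$\frac{w{\left(20,14 \right)} + 499}{-55 - 12} = \frac{16 + 499}{-55 - 12} = \frac{515}{-67} = 515 \left(- \frac{1}{67}\right) = - \frac{515}{67}$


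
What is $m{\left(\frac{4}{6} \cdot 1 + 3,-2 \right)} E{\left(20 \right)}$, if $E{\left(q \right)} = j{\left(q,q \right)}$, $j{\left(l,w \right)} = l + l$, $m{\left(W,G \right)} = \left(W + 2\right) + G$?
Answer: $\frac{440}{3} \approx 146.67$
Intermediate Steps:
$m{\left(W,G \right)} = 2 + G + W$ ($m{\left(W,G \right)} = \left(2 + W\right) + G = 2 + G + W$)
$j{\left(l,w \right)} = 2 l$
$E{\left(q \right)} = 2 q$
$m{\left(\frac{4}{6} \cdot 1 + 3,-2 \right)} E{\left(20 \right)} = \left(2 - 2 + \left(\frac{4}{6} \cdot 1 + 3\right)\right) 2 \cdot 20 = \left(2 - 2 + \left(4 \cdot \frac{1}{6} \cdot 1 + 3\right)\right) 40 = \left(2 - 2 + \left(\frac{2}{3} \cdot 1 + 3\right)\right) 40 = \left(2 - 2 + \left(\frac{2}{3} + 3\right)\right) 40 = \left(2 - 2 + \frac{11}{3}\right) 40 = \frac{11}{3} \cdot 40 = \frac{440}{3}$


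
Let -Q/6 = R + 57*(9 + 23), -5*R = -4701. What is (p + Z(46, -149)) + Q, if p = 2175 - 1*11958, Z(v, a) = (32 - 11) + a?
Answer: -132481/5 ≈ -26496.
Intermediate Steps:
Z(v, a) = 21 + a
R = 4701/5 (R = -⅕*(-4701) = 4701/5 ≈ 940.20)
p = -9783 (p = 2175 - 11958 = -9783)
Q = -82926/5 (Q = -6*(4701/5 + 57*(9 + 23)) = -6*(4701/5 + 57*32) = -6*(4701/5 + 1824) = -6*13821/5 = -82926/5 ≈ -16585.)
(p + Z(46, -149)) + Q = (-9783 + (21 - 149)) - 82926/5 = (-9783 - 128) - 82926/5 = -9911 - 82926/5 = -132481/5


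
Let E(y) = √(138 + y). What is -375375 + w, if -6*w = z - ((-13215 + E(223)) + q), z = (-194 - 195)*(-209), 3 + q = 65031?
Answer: -760573/2 ≈ -3.8029e+5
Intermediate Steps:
q = 65028 (q = -3 + 65031 = 65028)
z = 81301 (z = -389*(-209) = 81301)
w = -9823/2 (w = -(81301 - ((-13215 + √(138 + 223)) + 65028))/6 = -(81301 - ((-13215 + √361) + 65028))/6 = -(81301 - ((-13215 + 19) + 65028))/6 = -(81301 - (-13196 + 65028))/6 = -(81301 - 1*51832)/6 = -(81301 - 51832)/6 = -⅙*29469 = -9823/2 ≈ -4911.5)
-375375 + w = -375375 - 9823/2 = -760573/2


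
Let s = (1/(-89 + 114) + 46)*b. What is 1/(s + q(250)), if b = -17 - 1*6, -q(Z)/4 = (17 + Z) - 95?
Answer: -25/43673 ≈ -0.00057244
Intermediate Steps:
q(Z) = 312 - 4*Z (q(Z) = -4*((17 + Z) - 95) = -4*(-78 + Z) = 312 - 4*Z)
b = -23 (b = -17 - 6 = -23)
s = -26473/25 (s = (1/(-89 + 114) + 46)*(-23) = (1/25 + 46)*(-23) = (1151/25)*(-23) = -26473/25 ≈ -1058.9)
1/(s + q(250)) = 1/(-26473/25 + (312 - 4*250)) = 1/(-26473/25 + (312 - 1000)) = 1/(-26473/25 - 688) = 1/(-43673/25) = -25/43673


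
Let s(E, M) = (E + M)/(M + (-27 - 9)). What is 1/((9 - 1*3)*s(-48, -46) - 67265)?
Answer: -41/2757583 ≈ -1.4868e-5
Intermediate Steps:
s(E, M) = (E + M)/(-36 + M) (s(E, M) = (E + M)/(M - 36) = (E + M)/(-36 + M))
1/((9 - 1*3)*s(-48, -46) - 67265) = 1/((9 - 1*3)*((-48 - 46)/(-36 - 46)) - 67265) = 1/((9 - 3)*(-94/(-82)) - 67265) = 1/(6*(-1/82*(-94)) - 67265) = 1/(6*(47/41) - 67265) = 1/(282/41 - 67265) = 1/(-2757583/41) = -41/2757583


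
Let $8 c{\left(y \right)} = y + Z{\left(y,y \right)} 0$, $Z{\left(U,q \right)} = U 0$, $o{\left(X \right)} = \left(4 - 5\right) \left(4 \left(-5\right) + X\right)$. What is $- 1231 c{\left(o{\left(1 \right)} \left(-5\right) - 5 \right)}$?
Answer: $\frac{30775}{2} \approx 15388.0$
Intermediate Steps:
$o{\left(X \right)} = 20 - X$ ($o{\left(X \right)} = - (-20 + X) = 20 - X$)
$Z{\left(U,q \right)} = 0$
$c{\left(y \right)} = \frac{y}{8}$ ($c{\left(y \right)} = \frac{y + 0 \cdot 0}{8} = \frac{y + 0}{8} = \frac{y}{8}$)
$- 1231 c{\left(o{\left(1 \right)} \left(-5\right) - 5 \right)} = - 1231 \frac{\left(20 - 1\right) \left(-5\right) - 5}{8} = - 1231 \frac{19 \left(-5\right) - 5}{8} = - 1231 \frac{-95 - 5}{8} = - 1231 \cdot \frac{1}{8} \left(-100\right) = \left(-1231\right) \left(- \frac{25}{2}\right) = \frac{30775}{2}$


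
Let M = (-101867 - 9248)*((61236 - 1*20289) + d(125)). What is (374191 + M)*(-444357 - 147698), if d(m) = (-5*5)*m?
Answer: 2487943786641645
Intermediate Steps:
d(m) = -25*m
M = -4202591530 (M = (-101867 - 9248)*((61236 - 1*20289) - 25*125) = -111115*((61236 - 20289) - 3125) = -111115*(40947 - 3125) = -111115*37822 = -4202591530)
(374191 + M)*(-444357 - 147698) = (374191 - 4202591530)*(-444357 - 147698) = -4202217339*(-592055) = 2487943786641645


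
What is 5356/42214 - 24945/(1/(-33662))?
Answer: 17723518141808/21107 ≈ 8.3970e+8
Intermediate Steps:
5356/42214 - 24945/(1/(-33662)) = 5356*(1/42214) - 24945/(-1/33662) = 2678/21107 - 24945*(-33662) = 2678/21107 + 839698590 = 17723518141808/21107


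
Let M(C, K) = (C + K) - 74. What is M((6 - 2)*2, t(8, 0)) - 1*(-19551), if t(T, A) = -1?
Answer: 19484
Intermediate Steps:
M(C, K) = -74 + C + K
M((6 - 2)*2, t(8, 0)) - 1*(-19551) = (-74 + (6 - 2)*2 - 1) - 1*(-19551) = (-74 + 4*2 - 1) + 19551 = (-74 + 8 - 1) + 19551 = -67 + 19551 = 19484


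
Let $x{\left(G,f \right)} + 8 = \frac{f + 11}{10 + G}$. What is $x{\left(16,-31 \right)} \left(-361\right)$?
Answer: $\frac{41154}{13} \approx 3165.7$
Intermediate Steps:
$x{\left(G,f \right)} = -8 + \frac{11 + f}{10 + G}$ ($x{\left(G,f \right)} = -8 + \frac{f + 11}{10 + G} = -8 + \frac{11 + f}{10 + G}$)
$x{\left(16,-31 \right)} \left(-361\right) = \frac{-69 - 31 - 128}{10 + 16} \left(-361\right) = \frac{-69 - 31 - 128}{26} \left(-361\right) = \frac{1}{26} \left(-228\right) \left(-361\right) = \left(- \frac{114}{13}\right) \left(-361\right) = \frac{41154}{13}$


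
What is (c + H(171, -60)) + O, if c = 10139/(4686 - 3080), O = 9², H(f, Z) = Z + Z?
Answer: -52495/1606 ≈ -32.687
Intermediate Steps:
H(f, Z) = 2*Z
O = 81
c = 10139/1606 ≈ 6.3132
(c + H(171, -60)) + O = (10139/1606 + 2*(-60)) + 81 = (10139/1606 - 120) + 81 = -182581/1606 + 81 = -52495/1606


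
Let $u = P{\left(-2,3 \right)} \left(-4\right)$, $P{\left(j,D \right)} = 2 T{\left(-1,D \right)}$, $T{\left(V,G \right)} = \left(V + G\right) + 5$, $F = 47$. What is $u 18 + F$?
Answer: $-961$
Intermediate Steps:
$T{\left(V,G \right)} = 5 + G + V$ ($T{\left(V,G \right)} = \left(G + V\right) + 5 = 5 + G + V$)
$P{\left(j,D \right)} = 8 + 2 D$ ($P{\left(j,D \right)} = 2 \left(5 + D - 1\right) = 2 \left(4 + D\right) = 8 + 2 D$)
$u = -56$ ($u = \left(8 + 2 \cdot 3\right) \left(-4\right) = \left(8 + 6\right) \left(-4\right) = 14 \left(-4\right) = -56$)
$u 18 + F = \left(-56\right) 18 + 47 = -1008 + 47 = -961$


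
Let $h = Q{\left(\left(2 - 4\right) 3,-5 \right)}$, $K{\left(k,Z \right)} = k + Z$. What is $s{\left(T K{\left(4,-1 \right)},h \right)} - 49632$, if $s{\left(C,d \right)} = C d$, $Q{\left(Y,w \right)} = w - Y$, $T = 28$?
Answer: $-49548$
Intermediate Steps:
$K{\left(k,Z \right)} = Z + k$
$h = 1$ ($h = -5 - \left(2 - 4\right) 3 = -5 - \left(-2\right) 3 = -5 - -6 = -5 + 6 = 1$)
$s{\left(T K{\left(4,-1 \right)},h \right)} - 49632 = 28 \left(-1 + 4\right) 1 - 49632 = 28 \cdot 3 \cdot 1 - 49632 = 84 \cdot 1 - 49632 = 84 - 49632 = -49548$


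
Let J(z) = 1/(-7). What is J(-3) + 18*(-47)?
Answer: -5923/7 ≈ -846.14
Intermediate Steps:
J(z) = -1/7
J(-3) + 18*(-47) = -1/7 + 18*(-47) = -1/7 - 846 = -5923/7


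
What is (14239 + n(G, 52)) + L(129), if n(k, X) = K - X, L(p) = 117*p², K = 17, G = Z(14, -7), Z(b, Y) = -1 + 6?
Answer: 1961201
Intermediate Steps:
Z(b, Y) = 5
G = 5
n(k, X) = 17 - X
(14239 + n(G, 52)) + L(129) = (14239 + (17 - 1*52)) + 117*129² = (14239 + (17 - 52)) + 117*16641 = (14239 - 35) + 1946997 = 14204 + 1946997 = 1961201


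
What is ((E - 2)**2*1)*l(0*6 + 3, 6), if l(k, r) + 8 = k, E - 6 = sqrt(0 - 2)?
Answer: -70 - 40*I*sqrt(2) ≈ -70.0 - 56.569*I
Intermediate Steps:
E = 6 + I*sqrt(2) (E = 6 + sqrt(0 - 2) = 6 + sqrt(-2) = 6 + I*sqrt(2) ≈ 6.0 + 1.4142*I)
l(k, r) = -8 + k
((E - 2)**2*1)*l(0*6 + 3, 6) = (((6 + I*sqrt(2)) - 2)**2*1)*(-8 + (0*6 + 3)) = ((4 + I*sqrt(2))**2*1)*(-8 + (0 + 3)) = (4 + I*sqrt(2))**2*(-8 + 3) = (4 + I*sqrt(2))**2*(-5) = -5*(4 + I*sqrt(2))**2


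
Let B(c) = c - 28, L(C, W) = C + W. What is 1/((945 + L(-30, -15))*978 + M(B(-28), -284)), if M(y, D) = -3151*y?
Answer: 1/1056656 ≈ 9.4638e-7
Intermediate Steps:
B(c) = -28 + c
1/((945 + L(-30, -15))*978 + M(B(-28), -284)) = 1/((945 + (-30 - 15))*978 - 3151*(-28 - 28)) = 1/((945 - 45)*978 - 3151*(-56)) = 1/(900*978 + 176456) = 1/(880200 + 176456) = 1/1056656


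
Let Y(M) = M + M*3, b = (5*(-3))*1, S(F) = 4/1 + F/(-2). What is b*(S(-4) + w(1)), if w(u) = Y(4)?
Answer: -330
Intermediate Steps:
S(F) = 4 - F/2 (S(F) = 4*1 + F*(-½) = 4 - F/2)
b = -15 (b = -15*1 = -15)
Y(M) = 4*M (Y(M) = M + 3*M = 4*M)
w(u) = 16 (w(u) = 4*4 = 16)
b*(S(-4) + w(1)) = -15*((4 - ½*(-4)) + 16) = -15*((4 + 2) + 16) = -15*(6 + 16) = -15*22 = -330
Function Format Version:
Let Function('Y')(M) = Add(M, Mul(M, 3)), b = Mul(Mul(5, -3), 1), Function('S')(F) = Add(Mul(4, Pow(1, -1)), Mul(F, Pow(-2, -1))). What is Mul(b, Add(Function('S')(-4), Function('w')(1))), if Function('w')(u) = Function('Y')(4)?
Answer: -330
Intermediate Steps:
Function('S')(F) = Add(4, Mul(Rational(-1, 2), F)) (Function('S')(F) = Add(Mul(4, 1), Mul(F, Rational(-1, 2))) = Add(4, Mul(Rational(-1, 2), F)))
b = -15 (b = Mul(-15, 1) = -15)
Function('Y')(M) = Mul(4, M) (Function('Y')(M) = Add(M, Mul(3, M)) = Mul(4, M))
Function('w')(u) = 16 (Function('w')(u) = Mul(4, 4) = 16)
Mul(b, Add(Function('S')(-4), Function('w')(1))) = Mul(-15, Add(Add(4, Mul(Rational(-1, 2), -4)), 16)) = Mul(-15, Add(Add(4, 2), 16)) = Mul(-15, Add(6, 16)) = Mul(-15, 22) = -330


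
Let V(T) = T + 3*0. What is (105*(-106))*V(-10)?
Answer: 111300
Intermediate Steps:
V(T) = T (V(T) = T + 0 = T)
(105*(-106))*V(-10) = (105*(-106))*(-10) = -11130*(-10) = 111300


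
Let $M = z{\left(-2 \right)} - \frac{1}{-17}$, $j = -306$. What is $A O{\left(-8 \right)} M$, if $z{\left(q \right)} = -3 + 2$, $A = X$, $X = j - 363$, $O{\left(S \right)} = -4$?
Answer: $- \frac{42816}{17} \approx -2518.6$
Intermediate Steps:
$X = -669$ ($X = -306 - 363 = -669$)
$A = -669$
$z{\left(q \right)} = -1$
$M = - \frac{16}{17}$ ($M = -1 - \frac{1}{-17} = -1 - - \frac{1}{17} = -1 + \frac{1}{17} = - \frac{16}{17} \approx -0.94118$)
$A O{\left(-8 \right)} M = \left(-669\right) \left(-4\right) \left(- \frac{16}{17}\right) = 2676 \left(- \frac{16}{17}\right) = - \frac{42816}{17}$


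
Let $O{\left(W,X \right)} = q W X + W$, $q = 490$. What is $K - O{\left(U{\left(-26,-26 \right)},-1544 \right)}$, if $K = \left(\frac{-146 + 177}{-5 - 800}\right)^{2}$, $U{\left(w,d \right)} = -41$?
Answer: $- \frac{20101034984014}{648025} \approx -3.1019 \cdot 10^{7}$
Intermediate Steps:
$O{\left(W,X \right)} = W + 490 W X$ ($O{\left(W,X \right)} = 490 W X + W = W + 490 W X$)
$K = \frac{961}{648025}$ ($K = \left(\frac{31}{-805}\right)^{2} = \left(31 \left(- \frac{1}{805}\right)\right)^{2} = \left(- \frac{31}{805}\right)^{2} = \frac{961}{648025} \approx 0.001483$)
$K - O{\left(U{\left(-26,-26 \right)},-1544 \right)} = \frac{961}{648025} - - 41 \left(1 + 490 \left(-1544\right)\right) = \frac{961}{648025} - - 41 \left(1 - 756560\right) = \frac{961}{648025} - \left(-41\right) \left(-756559\right) = \frac{961}{648025} - 31018919 = - \frac{20101034984014}{648025}$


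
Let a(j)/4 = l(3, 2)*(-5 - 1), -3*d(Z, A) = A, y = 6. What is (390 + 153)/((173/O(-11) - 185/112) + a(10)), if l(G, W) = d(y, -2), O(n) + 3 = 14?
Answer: -668976/2371 ≈ -282.15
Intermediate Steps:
O(n) = 11 (O(n) = -3 + 14 = 11)
d(Z, A) = -A/3
l(G, W) = ⅔ (l(G, W) = -⅓*(-2) = ⅔)
a(j) = -16 (a(j) = 4*(2*(-5 - 1)/3) = 4*((⅔)*(-6)) = 4*(-4) = -16)
(390 + 153)/((173/O(-11) - 185/112) + a(10)) = (390 + 153)/((173/11 - 185/112) - 16) = 543/((173*(1/11) - 185*1/112) - 16) = 543/((173/11 - 185/112) - 16) = 543/(17341/1232 - 16) = 543/(-2371/1232) = 543*(-1232/2371) = -668976/2371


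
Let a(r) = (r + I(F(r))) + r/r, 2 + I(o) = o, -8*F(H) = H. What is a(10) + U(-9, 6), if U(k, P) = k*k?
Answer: 355/4 ≈ 88.750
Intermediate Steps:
U(k, P) = k**2
F(H) = -H/8
I(o) = -2 + o
a(r) = -1 + 7*r/8 (a(r) = (r + (-2 - r/8)) + r/r = (-2 + 7*r/8) + 1 = -1 + 7*r/8)
a(10) + U(-9, 6) = (-1 + (7/8)*10) + (-9)**2 = (-1 + 35/4) + 81 = 31/4 + 81 = 355/4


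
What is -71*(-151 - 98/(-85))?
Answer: 904327/85 ≈ 10639.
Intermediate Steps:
-71*(-151 - 98/(-85)) = -71*(-151 - 98*(-1/85)) = -71*(-151 + 98/85) = -71*(-12737/85) = 904327/85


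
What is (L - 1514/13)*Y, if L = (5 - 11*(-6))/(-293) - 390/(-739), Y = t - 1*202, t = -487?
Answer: 17331978645/216527 ≈ 80045.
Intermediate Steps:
Y = -689 (Y = -487 - 1*202 = -487 - 202 = -689)
L = 61801/216527 (L = (5 + 66)*(-1/293) - 390*(-1/739) = 71*(-1/293) + 390/739 = -71/293 + 390/739 = 61801/216527 ≈ 0.28542)
(L - 1514/13)*Y = (61801/216527 - 1514/13)*(-689) = -327018465/2814851*(-689) = 17331978645/216527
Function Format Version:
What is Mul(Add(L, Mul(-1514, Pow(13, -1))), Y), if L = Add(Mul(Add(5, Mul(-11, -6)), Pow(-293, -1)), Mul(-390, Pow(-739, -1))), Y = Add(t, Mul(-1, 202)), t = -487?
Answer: Rational(17331978645, 216527) ≈ 80045.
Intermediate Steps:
Y = -689 (Y = Add(-487, Mul(-1, 202)) = Add(-487, -202) = -689)
L = Rational(61801, 216527) (L = Add(Mul(Add(5, 66), Rational(-1, 293)), Mul(-390, Rational(-1, 739))) = Add(Mul(71, Rational(-1, 293)), Rational(390, 739)) = Add(Rational(-71, 293), Rational(390, 739)) = Rational(61801, 216527) ≈ 0.28542)
Mul(Add(L, Mul(-1514, Pow(13, -1))), Y) = Mul(Add(Rational(61801, 216527), Mul(-1514, Pow(13, -1))), -689) = Mul(Add(Rational(61801, 216527), Mul(-1514, Rational(1, 13))), -689) = Mul(Add(Rational(61801, 216527), Rational(-1514, 13)), -689) = Mul(Rational(-327018465, 2814851), -689) = Rational(17331978645, 216527)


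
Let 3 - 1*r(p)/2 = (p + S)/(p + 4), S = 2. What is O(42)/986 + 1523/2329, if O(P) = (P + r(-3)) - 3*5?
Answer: 93129/135082 ≈ 0.68943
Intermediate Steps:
r(p) = 6 - 2*(2 + p)/(4 + p) (r(p) = 6 - 2*(p + 2)/(p + 4) = 6 - 2*(2 + p)/(4 + p))
O(P) = -7 + P (O(P) = (P + 4*(5 - 3)/(4 - 3)) - 3*5 = (P + 4*2/1) - 15 = (P + 4*1*2) - 15 = (P + 8) - 15 = (8 + P) - 15 = -7 + P)
O(42)/986 + 1523/2329 = (-7 + 42)/986 + 1523/2329 = 35*(1/986) + 1523*(1/2329) = 35/986 + 1523/2329 = 93129/135082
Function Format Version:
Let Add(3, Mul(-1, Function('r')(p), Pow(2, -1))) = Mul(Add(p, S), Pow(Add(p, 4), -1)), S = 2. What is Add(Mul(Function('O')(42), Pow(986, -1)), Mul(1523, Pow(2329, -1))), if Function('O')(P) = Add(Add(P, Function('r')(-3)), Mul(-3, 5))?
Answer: Rational(93129, 135082) ≈ 0.68943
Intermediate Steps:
Function('r')(p) = Add(6, Mul(-2, Pow(Add(4, p), -1), Add(2, p))) (Function('r')(p) = Add(6, Mul(-2, Mul(Add(p, 2), Pow(Add(p, 4), -1)))) = Add(6, Mul(-2, Mul(Add(2, p), Pow(Add(4, p), -1)))) = Add(6, Mul(-2, Mul(Pow(Add(4, p), -1), Add(2, p)))) = Add(6, Mul(-2, Pow(Add(4, p), -1), Add(2, p))))
Function('O')(P) = Add(-7, P) (Function('O')(P) = Add(Add(P, Mul(4, Pow(Add(4, -3), -1), Add(5, -3))), Mul(-3, 5)) = Add(Add(P, Mul(4, Pow(1, -1), 2)), -15) = Add(Add(P, Mul(4, 1, 2)), -15) = Add(Add(P, 8), -15) = Add(Add(8, P), -15) = Add(-7, P))
Add(Mul(Function('O')(42), Pow(986, -1)), Mul(1523, Pow(2329, -1))) = Add(Mul(Add(-7, 42), Pow(986, -1)), Mul(1523, Pow(2329, -1))) = Add(Mul(35, Rational(1, 986)), Mul(1523, Rational(1, 2329))) = Add(Rational(35, 986), Rational(1523, 2329)) = Rational(93129, 135082)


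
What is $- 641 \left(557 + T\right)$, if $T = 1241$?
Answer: $-1152518$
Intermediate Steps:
$- 641 \left(557 + T\right) = - 641 \left(557 + 1241\right) = \left(-641\right) 1798 = -1152518$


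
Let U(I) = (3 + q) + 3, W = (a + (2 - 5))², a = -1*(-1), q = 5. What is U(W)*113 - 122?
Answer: 1121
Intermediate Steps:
a = 1
W = 4 (W = (1 + (2 - 5))² = (1 - 3)² = (-2)² = 4)
U(I) = 11 (U(I) = (3 + 5) + 3 = 8 + 3 = 11)
U(W)*113 - 122 = 11*113 - 122 = 1243 - 122 = 1121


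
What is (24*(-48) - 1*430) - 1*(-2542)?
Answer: 960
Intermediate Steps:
(24*(-48) - 1*430) - 1*(-2542) = (-1152 - 430) + 2542 = -1582 + 2542 = 960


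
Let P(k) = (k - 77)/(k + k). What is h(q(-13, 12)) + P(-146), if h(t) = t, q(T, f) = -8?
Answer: -2113/292 ≈ -7.2363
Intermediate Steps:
P(k) = (-77 + k)/(2*k) (P(k) = (-77 + k)/((2*k)) = (-77 + k)*(1/(2*k)) = (-77 + k)/(2*k))
h(q(-13, 12)) + P(-146) = -8 + (1/2)*(-77 - 146)/(-146) = -8 + (1/2)*(-1/146)*(-223) = -8 + 223/292 = -2113/292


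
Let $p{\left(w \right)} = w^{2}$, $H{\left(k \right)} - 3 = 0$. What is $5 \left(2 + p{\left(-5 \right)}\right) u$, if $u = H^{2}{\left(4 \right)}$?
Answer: $1215$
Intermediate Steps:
$H{\left(k \right)} = 3$ ($H{\left(k \right)} = 3 + 0 = 3$)
$u = 9$ ($u = 3^{2} = 9$)
$5 \left(2 + p{\left(-5 \right)}\right) u = 5 \left(2 + \left(-5\right)^{2}\right) 9 = 5 \left(2 + 25\right) 9 = 5 \cdot 27 \cdot 9 = 135 \cdot 9 = 1215$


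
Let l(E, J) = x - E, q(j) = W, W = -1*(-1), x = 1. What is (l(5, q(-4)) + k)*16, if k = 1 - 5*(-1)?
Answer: 32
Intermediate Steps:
k = 6 (k = 1 + 5 = 6)
W = 1
q(j) = 1
l(E, J) = 1 - E
(l(5, q(-4)) + k)*16 = ((1 - 1*5) + 6)*16 = ((1 - 5) + 6)*16 = (-4 + 6)*16 = 2*16 = 32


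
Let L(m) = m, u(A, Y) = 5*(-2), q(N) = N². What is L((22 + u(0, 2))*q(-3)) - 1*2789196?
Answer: -2789088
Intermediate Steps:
u(A, Y) = -10
L((22 + u(0, 2))*q(-3)) - 1*2789196 = (22 - 10)*(-3)² - 1*2789196 = 12*9 - 2789196 = 108 - 2789196 = -2789088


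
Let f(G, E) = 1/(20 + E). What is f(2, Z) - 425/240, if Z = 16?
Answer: -251/144 ≈ -1.7431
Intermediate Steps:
f(2, Z) - 425/240 = 1/(20 + 16) - 425/240 = 1/36 - 425/240 = 1/36 - 1*85/48 = 1/36 - 85/48 = -251/144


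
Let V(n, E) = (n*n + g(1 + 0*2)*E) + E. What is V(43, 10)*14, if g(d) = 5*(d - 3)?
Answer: 24626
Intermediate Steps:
g(d) = -15 + 5*d (g(d) = 5*(-3 + d) = -15 + 5*d)
V(n, E) = n² - 9*E (V(n, E) = (n*n + (-15 + 5*(1 + 0*2))*E) + E = (n² + (-15 + 5*(1 + 0))*E) + E = (n² + (-15 + 5*1)*E) + E = (n² + (-15 + 5)*E) + E = (n² - 10*E) + E = n² - 9*E)
V(43, 10)*14 = (43² - 9*10)*14 = (1849 - 90)*14 = 1759*14 = 24626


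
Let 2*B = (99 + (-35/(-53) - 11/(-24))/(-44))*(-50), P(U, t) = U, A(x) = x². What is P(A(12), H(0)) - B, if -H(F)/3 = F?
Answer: 146544617/55968 ≈ 2618.4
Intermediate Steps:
H(F) = -3*F
B = -138485225/55968 (B = ((99 + (-35/(-53) - 11/(-24))/(-44))*(-50))/2 = ((99 + (-35*(-1/53) - 11*(-1/24))*(-1/44))*(-50))/2 = ((99 + (35/53 + 11/24)*(-1/44))*(-50))/2 = ((99 + (1423/1272)*(-1/44))*(-50))/2 = ((99 - 1423/55968)*(-50))/2 = ((5539409/55968)*(-50))/2 = (½)*(-138485225/27984) = -138485225/55968 ≈ -2474.4)
P(A(12), H(0)) - B = 12² - 1*(-138485225/55968) = 144 + 138485225/55968 = 146544617/55968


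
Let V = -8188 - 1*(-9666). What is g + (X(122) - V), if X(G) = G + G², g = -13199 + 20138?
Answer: 20467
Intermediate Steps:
g = 6939
V = 1478 (V = -8188 + 9666 = 1478)
g + (X(122) - V) = 6939 + (122*(1 + 122) - 1*1478) = 6939 + (122*123 - 1478) = 6939 + (15006 - 1478) = 6939 + 13528 = 20467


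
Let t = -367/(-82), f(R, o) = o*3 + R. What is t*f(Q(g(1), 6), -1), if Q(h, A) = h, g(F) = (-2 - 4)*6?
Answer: -14313/82 ≈ -174.55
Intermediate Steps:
g(F) = -36 (g(F) = -6*6 = -36)
f(R, o) = R + 3*o (f(R, o) = 3*o + R = R + 3*o)
t = 367/82 (t = -367*(-1/82) = 367/82 ≈ 4.4756)
t*f(Q(g(1), 6), -1) = 367*(-36 + 3*(-1))/82 = 367*(-36 - 3)/82 = (367/82)*(-39) = -14313/82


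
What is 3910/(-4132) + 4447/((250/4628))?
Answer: 21259635253/258250 ≈ 82322.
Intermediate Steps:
3910/(-4132) + 4447/((250/4628)) = 3910*(-1/4132) + 4447/((250*(1/4628))) = -1955/2066 + 4447/(125/2314) = -1955/2066 + 4447*(2314/125) = -1955/2066 + 10290358/125 = 21259635253/258250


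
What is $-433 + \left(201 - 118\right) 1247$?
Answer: $103068$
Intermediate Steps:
$-433 + \left(201 - 118\right) 1247 = -433 + 83 \cdot 1247 = -433 + 103501 = 103068$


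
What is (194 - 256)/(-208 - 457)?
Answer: 62/665 ≈ 0.093233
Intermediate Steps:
(194 - 256)/(-208 - 457) = -62/(-665) = -62*(-1/665) = 62/665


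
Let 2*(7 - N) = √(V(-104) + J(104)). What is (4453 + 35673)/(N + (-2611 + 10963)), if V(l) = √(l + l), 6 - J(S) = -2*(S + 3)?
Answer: 40126/(8359 - √(220 + 4*I*√13)/2) ≈ 4.8046 + 0.00013977*I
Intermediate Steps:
J(S) = 12 + 2*S (J(S) = 6 - (-2)*(S + 3) = 6 - (-2)*(3 + S) = 6 - (-6 - 2*S) = 6 + (6 + 2*S) = 12 + 2*S)
V(l) = √2*√l (V(l) = √(2*l) = √2*√l)
N = 7 - √(220 + 4*I*√13)/2 (N = 7 - √(√2*√(-104) + (12 + 2*104))/2 = 7 - √(√2*(2*I*√26) + (12 + 208))/2 = 7 - √(4*I*√13 + 220)/2 = 7 - √(220 + 4*I*√13)/2 ≈ -0.42018 - 0.24296*I)
(4453 + 35673)/(N + (-2611 + 10963)) = (4453 + 35673)/((7 - √(55 + I*√13)) + (-2611 + 10963)) = 40126/((7 - √(55 + I*√13)) + 8352) = 40126/(8359 - √(55 + I*√13))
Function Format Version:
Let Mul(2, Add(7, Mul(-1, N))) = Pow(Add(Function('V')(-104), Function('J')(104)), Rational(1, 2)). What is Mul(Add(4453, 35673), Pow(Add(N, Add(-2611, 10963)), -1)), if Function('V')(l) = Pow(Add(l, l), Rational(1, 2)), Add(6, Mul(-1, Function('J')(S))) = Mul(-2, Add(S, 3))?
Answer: Mul(40126, Pow(Add(8359, Mul(Rational(-1, 2), Pow(Add(220, Mul(4, I, Pow(13, Rational(1, 2)))), Rational(1, 2)))), -1)) ≈ Add(4.8046, Mul(0.00013977, I))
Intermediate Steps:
Function('J')(S) = Add(12, Mul(2, S)) (Function('J')(S) = Add(6, Mul(-1, Mul(-2, Add(S, 3)))) = Add(6, Mul(-1, Mul(-2, Add(3, S)))) = Add(6, Mul(-1, Add(-6, Mul(-2, S)))) = Add(6, Add(6, Mul(2, S))) = Add(12, Mul(2, S)))
Function('V')(l) = Mul(Pow(2, Rational(1, 2)), Pow(l, Rational(1, 2))) (Function('V')(l) = Pow(Mul(2, l), Rational(1, 2)) = Mul(Pow(2, Rational(1, 2)), Pow(l, Rational(1, 2))))
N = Add(7, Mul(Rational(-1, 2), Pow(Add(220, Mul(4, I, Pow(13, Rational(1, 2)))), Rational(1, 2)))) (N = Add(7, Mul(Rational(-1, 2), Pow(Add(Mul(Pow(2, Rational(1, 2)), Pow(-104, Rational(1, 2))), Add(12, Mul(2, 104))), Rational(1, 2)))) = Add(7, Mul(Rational(-1, 2), Pow(Add(Mul(Pow(2, Rational(1, 2)), Mul(2, I, Pow(26, Rational(1, 2)))), Add(12, 208)), Rational(1, 2)))) = Add(7, Mul(Rational(-1, 2), Pow(Add(Mul(4, I, Pow(13, Rational(1, 2))), 220), Rational(1, 2)))) = Add(7, Mul(Rational(-1, 2), Pow(Add(220, Mul(4, I, Pow(13, Rational(1, 2)))), Rational(1, 2)))) ≈ Add(-0.42018, Mul(-0.24296, I)))
Mul(Add(4453, 35673), Pow(Add(N, Add(-2611, 10963)), -1)) = Mul(Add(4453, 35673), Pow(Add(Add(7, Mul(-1, Pow(Add(55, Mul(I, Pow(13, Rational(1, 2)))), Rational(1, 2)))), Add(-2611, 10963)), -1)) = Mul(40126, Pow(Add(Add(7, Mul(-1, Pow(Add(55, Mul(I, Pow(13, Rational(1, 2)))), Rational(1, 2)))), 8352), -1)) = Mul(40126, Pow(Add(8359, Mul(-1, Pow(Add(55, Mul(I, Pow(13, Rational(1, 2)))), Rational(1, 2)))), -1))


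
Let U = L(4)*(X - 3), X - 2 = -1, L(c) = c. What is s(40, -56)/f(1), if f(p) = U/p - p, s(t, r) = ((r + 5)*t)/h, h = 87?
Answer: 680/261 ≈ 2.6054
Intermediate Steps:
X = 1 (X = 2 - 1 = 1)
U = -8 (U = 4*(1 - 3) = 4*(-2) = -8)
s(t, r) = t*(5 + r)/87 (s(t, r) = ((r + 5)*t)/87 = ((5 + r)*t)*(1/87) = (t*(5 + r))*(1/87) = t*(5 + r)/87)
f(p) = -p - 8/p (f(p) = -8/p - p = -p - 8/p)
s(40, -56)/f(1) = ((1/87)*40*(5 - 56))/(-1*1 - 8/1) = ((1/87)*40*(-51))/(-1 - 8*1) = -680/(29*(-1 - 8)) = -680/29/(-9) = -680/29*(-⅑) = 680/261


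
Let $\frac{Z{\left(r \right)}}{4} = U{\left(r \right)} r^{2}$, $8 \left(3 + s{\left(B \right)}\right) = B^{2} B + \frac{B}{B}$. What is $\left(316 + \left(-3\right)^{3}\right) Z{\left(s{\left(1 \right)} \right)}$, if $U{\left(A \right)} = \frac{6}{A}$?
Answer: $-19074$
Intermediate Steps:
$s{\left(B \right)} = - \frac{23}{8} + \frac{B^{3}}{8}$ ($s{\left(B \right)} = -3 + \frac{B^{2} B + \frac{B}{B}}{8} = -3 + \frac{B^{3} + 1}{8} = -3 + \frac{1 + B^{3}}{8} = -3 + \left(\frac{1}{8} + \frac{B^{3}}{8}\right) = - \frac{23}{8} + \frac{B^{3}}{8}$)
$Z{\left(r \right)} = 24 r$ ($Z{\left(r \right)} = 4 \frac{6}{r} r^{2} = 4 \cdot 6 r = 24 r$)
$\left(316 + \left(-3\right)^{3}\right) Z{\left(s{\left(1 \right)} \right)} = \left(316 + \left(-3\right)^{3}\right) 24 \left(- \frac{23}{8} + \frac{1^{3}}{8}\right) = \left(316 - 27\right) 24 \left(- \frac{23}{8} + \frac{1}{8} \cdot 1\right) = 289 \cdot 24 \left(- \frac{23}{8} + \frac{1}{8}\right) = 289 \cdot 24 \left(- \frac{11}{4}\right) = 289 \left(-66\right) = -19074$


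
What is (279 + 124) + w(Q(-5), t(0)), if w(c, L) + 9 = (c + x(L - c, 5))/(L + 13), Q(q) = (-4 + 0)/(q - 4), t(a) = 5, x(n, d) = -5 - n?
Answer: 31873/81 ≈ 393.49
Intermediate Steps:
Q(q) = -4/(-4 + q)
w(c, L) = -9 + (-5 - L + 2*c)/(13 + L) (w(c, L) = -9 + (c + (-5 - (L - c)))/(L + 13) = -9 + (c + (-5 + (c - L)))/(13 + L) = -9 + (c + (-5 + c - L))/(13 + L) = -9 + (-5 - L + 2*c)/(13 + L))
(279 + 124) + w(Q(-5), t(0)) = (279 + 124) + 2*(-61 - 4/(-4 - 5) - 5*5)/(13 + 5) = 403 + 2*(-61 - 4/(-9) - 25)/18 = 403 + 2*(1/18)*(-61 - 4*(-⅑) - 25) = 403 + 2*(1/18)*(-61 + 4/9 - 25) = 403 + 2*(1/18)*(-770/9) = 403 - 770/81 = 31873/81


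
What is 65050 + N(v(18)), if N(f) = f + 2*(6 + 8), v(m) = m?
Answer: 65096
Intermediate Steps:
N(f) = 28 + f (N(f) = f + 2*14 = f + 28 = 28 + f)
65050 + N(v(18)) = 65050 + (28 + 18) = 65050 + 46 = 65096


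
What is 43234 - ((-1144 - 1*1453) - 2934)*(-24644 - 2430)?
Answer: -149703060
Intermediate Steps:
43234 - ((-1144 - 1*1453) - 2934)*(-24644 - 2430) = 43234 - ((-1144 - 1453) - 2934)*(-27074) = 43234 - (-2597 - 2934)*(-27074) = 43234 - (-5531)*(-27074) = 43234 - 1*149746294 = 43234 - 149746294 = -149703060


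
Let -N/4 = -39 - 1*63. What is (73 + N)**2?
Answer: 231361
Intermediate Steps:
N = 408 (N = -4*(-39 - 1*63) = -4*(-39 - 63) = -4*(-102) = 408)
(73 + N)**2 = (73 + 408)**2 = 481**2 = 231361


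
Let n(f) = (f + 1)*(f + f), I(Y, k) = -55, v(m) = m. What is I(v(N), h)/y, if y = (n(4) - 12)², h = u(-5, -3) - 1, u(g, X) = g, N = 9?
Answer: -55/784 ≈ -0.070153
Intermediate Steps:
h = -6 (h = -5 - 1 = -6)
n(f) = 2*f*(1 + f) (n(f) = (1 + f)*(2*f) = 2*f*(1 + f))
y = 784 (y = (2*4*(1 + 4) - 12)² = (2*4*5 - 12)² = (40 - 12)² = 28² = 784)
I(v(N), h)/y = -55/784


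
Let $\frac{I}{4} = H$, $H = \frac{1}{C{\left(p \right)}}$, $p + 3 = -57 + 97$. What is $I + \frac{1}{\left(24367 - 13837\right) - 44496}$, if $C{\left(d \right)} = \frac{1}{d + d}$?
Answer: $\frac{10053935}{33966} \approx 296.0$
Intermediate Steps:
$p = 37$ ($p = -3 + \left(-57 + 97\right) = -3 + 40 = 37$)
$C{\left(d \right)} = \frac{1}{2 d}$
$H = 74$ ($H = \frac{1}{\frac{1}{2} \cdot \frac{1}{37}} = \frac{1}{\frac{1}{74}} = 74$)
$I = 296$ ($I = 4 \cdot 74 = 296$)
$I + \frac{1}{\left(24367 - 13837\right) - 44496} = 296 + \frac{1}{\left(24367 - 13837\right) - 44496} = 296 + \frac{1}{10530 - 44496} = 296 + \frac{1}{-33966} = 296 - \frac{1}{33966} = \frac{10053935}{33966}$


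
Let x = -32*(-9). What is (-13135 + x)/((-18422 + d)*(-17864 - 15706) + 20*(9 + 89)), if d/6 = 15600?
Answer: 12847/2523723500 ≈ 5.0905e-6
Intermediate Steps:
x = 288
d = 93600 (d = 6*15600 = 93600)
(-13135 + x)/((-18422 + d)*(-17864 - 15706) + 20*(9 + 89)) = (-13135 + 288)/((-18422 + 93600)*(-17864 - 15706) + 20*(9 + 89)) = -12847/(75178*(-33570) + 20*98) = -12847/(-2523725460 + 1960) = -12847/(-2523723500) = -12847*(-1/2523723500) = 12847/2523723500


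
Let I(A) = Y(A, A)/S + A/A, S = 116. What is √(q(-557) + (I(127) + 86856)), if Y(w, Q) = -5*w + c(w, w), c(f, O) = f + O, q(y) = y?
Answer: √290302151/58 ≈ 293.76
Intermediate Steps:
c(f, O) = O + f
Y(w, Q) = -3*w (Y(w, Q) = -5*w + (w + w) = -5*w + 2*w = -3*w)
I(A) = 1 - 3*A/116 (I(A) = -3*A/116 + A/A = -3*A*(1/116) + 1 = -3*A/116 + 1 = 1 - 3*A/116)
√(q(-557) + (I(127) + 86856)) = √(-557 + ((1 - 3/116*127) + 86856)) = √(-557 + ((1 - 381/116) + 86856)) = √(-557 + (-265/116 + 86856)) = √(-557 + 10075031/116) = √(10010419/116) = √290302151/58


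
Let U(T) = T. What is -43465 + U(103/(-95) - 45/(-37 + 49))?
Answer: -16518537/380 ≈ -43470.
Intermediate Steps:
-43465 + U(103/(-95) - 45/(-37 + 49)) = -43465 + (103/(-95) - 45/(-37 + 49)) = -43465 + (103*(-1/95) - 45/12) = -43465 + (-103/95 - 45*1/12) = -43465 + (-103/95 - 15/4) = -43465 - 1837/380 = -16518537/380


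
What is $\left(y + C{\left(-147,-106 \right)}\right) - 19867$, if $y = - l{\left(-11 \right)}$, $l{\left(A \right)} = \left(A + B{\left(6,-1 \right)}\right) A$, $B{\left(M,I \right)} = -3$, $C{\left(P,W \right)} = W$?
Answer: $-20127$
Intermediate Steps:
$l{\left(A \right)} = A \left(-3 + A\right)$ ($l{\left(A \right)} = \left(A - 3\right) A = \left(-3 + A\right) A = A \left(-3 + A\right)$)
$y = -154$ ($y = - \left(-11\right) \left(-3 - 11\right) = - \left(-11\right) \left(-14\right) = \left(-1\right) 154 = -154$)
$\left(y + C{\left(-147,-106 \right)}\right) - 19867 = \left(-154 - 106\right) - 19867 = -260 - 19867 = -20127$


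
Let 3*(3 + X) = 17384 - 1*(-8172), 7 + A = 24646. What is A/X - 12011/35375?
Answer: 2307968858/903725125 ≈ 2.5538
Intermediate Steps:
A = 24639 (A = -7 + 24646 = 24639)
X = 25547/3 (X = -3 + (17384 - 1*(-8172))/3 = -3 + (17384 + 8172)/3 = -3 + (1/3)*25556 = -3 + 25556/3 = 25547/3 ≈ 8515.7)
A/X - 12011/35375 = 24639/(25547/3) - 12011/35375 = 24639*(3/25547) - 12011*1/35375 = 73917/25547 - 12011/35375 = 2307968858/903725125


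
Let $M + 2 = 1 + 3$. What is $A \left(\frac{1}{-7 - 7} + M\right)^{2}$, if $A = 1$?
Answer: $\frac{729}{196} \approx 3.7194$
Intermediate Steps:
$M = 2$ ($M = -2 + \left(1 + 3\right) = -2 + 4 = 2$)
$A \left(\frac{1}{-7 - 7} + M\right)^{2} = 1 \left(\frac{1}{-7 - 7} + 2\right)^{2} = 1 \left(\frac{1}{-14} + 2\right)^{2} = 1 \left(- \frac{1}{14} + 2\right)^{2} = 1 \left(\frac{27}{14}\right)^{2} = 1 \cdot \frac{729}{196} = \frac{729}{196}$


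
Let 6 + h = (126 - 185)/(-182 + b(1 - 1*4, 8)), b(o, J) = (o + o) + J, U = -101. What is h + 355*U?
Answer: -6454921/180 ≈ -35861.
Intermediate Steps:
b(o, J) = J + 2*o (b(o, J) = 2*o + J = J + 2*o)
h = -1021/180 (h = -6 + (126 - 185)/(-182 + (8 + 2*(1 - 1*4))) = -6 - 59/(-182 + (8 + 2*(1 - 4))) = -6 - 59/(-182 + (8 + 2*(-3))) = -6 - 59/(-182 + (8 - 6)) = -6 - 59/(-182 + 2) = -6 - 59/(-180) = -6 - 59*(-1/180) = -6 + 59/180 = -1021/180 ≈ -5.6722)
h + 355*U = -1021/180 + 355*(-101) = -1021/180 - 35855 = -6454921/180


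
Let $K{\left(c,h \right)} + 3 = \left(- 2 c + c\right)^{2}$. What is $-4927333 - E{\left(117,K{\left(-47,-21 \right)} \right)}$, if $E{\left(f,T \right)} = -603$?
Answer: $-4926730$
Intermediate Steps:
$K{\left(c,h \right)} = -3 + c^{2}$ ($K{\left(c,h \right)} = -3 + \left(- 2 c + c\right)^{2} = -3 + \left(- c\right)^{2} = -3 + c^{2}$)
$-4927333 - E{\left(117,K{\left(-47,-21 \right)} \right)} = -4927333 - -603 = -4927333 + 603 = -4926730$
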